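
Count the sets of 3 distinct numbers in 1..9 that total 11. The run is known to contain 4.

3 distinct digits from 1–9 sum between 6 and 24.
Keeping only sets containing 4.
Enumerating: {1,4,6}, {2,4,5}.

2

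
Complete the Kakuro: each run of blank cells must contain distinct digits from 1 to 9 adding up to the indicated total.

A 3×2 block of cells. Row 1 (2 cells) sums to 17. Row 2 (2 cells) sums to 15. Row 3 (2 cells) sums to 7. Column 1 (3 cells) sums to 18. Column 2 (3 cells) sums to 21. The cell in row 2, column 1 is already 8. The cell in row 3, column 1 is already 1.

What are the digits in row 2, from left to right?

17 in 2 cells must be {8,9}.
(1,1) = 18 − 9 = 9 completes the 18 down.
(1,2) = 17 − 9 = 8 completes the 17 across.
(2,2) = 15 − 8 = 7 completes the 15 across.
(3,2) = 7 − 1 = 6 completes the 7 across.

8 7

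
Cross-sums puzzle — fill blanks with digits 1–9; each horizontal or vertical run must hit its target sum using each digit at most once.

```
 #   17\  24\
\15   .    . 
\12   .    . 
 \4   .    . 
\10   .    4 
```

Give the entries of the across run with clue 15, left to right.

4 in 2 cells must be {1,3}.
R3C2 = 3: the only remaining digit allowed by both the 4 across and the 24 down.
R4C1 = 10 − 4 = 6 completes the 10 across.
R3C1 = 4 − 3 = 1 completes the 4 across.
No cell is forced outright now. R1C1 can only be 7 or 8 (the digits allowed by both its 15 across and its 17 down). If R1C1 = 8: then R1C2 would have to be in {7} for the 15 across but in {8,9} for the 24 down — contradiction. So R1C1 = 7.
R1C2 = 15 − 7 = 8 completes the 15 across.
R2C1 = 17 − 14 = 3 completes the 17 down.
R2C2 = 12 − 3 = 9 completes the 12 across.

7, 8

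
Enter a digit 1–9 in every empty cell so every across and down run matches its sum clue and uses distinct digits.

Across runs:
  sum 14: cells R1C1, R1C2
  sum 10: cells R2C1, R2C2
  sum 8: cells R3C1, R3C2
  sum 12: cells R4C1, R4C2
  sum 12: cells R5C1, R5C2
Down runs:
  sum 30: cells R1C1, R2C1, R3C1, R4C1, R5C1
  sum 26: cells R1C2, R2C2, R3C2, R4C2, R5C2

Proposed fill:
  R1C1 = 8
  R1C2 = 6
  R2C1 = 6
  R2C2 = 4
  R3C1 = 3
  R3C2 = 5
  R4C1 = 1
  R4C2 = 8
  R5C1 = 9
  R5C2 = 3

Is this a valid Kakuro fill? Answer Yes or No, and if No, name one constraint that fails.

No — the down run R1C1–R5C1 sums to 27, not 30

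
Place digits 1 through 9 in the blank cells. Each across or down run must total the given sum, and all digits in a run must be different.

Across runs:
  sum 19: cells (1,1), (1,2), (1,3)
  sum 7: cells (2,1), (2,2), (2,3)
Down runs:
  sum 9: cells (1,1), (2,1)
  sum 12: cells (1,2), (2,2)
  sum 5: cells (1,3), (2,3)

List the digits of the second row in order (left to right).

2 4 1

7 in 3 cells must be {1,2,4}.
The 7 across and the 12 down share only 4, so (2,2) = 4.
(1,2) = 12 − 4 = 8 completes the 12 down.
Nothing is forced directly, so branch on (1,3), whose candidates are 2 or 4. If (1,3) = 2: then (1,1) would have to be in {9} for the 19 across but in {1,2,3,4,5,6,7,8} for the 9 down — contradiction. So (1,3) = 4.
(1,1) = 19 − 12 = 7 completes the 19 across.
(2,1) = 9 − 7 = 2 completes the 9 down.
(2,3) = 7 − 6 = 1 completes the 7 across.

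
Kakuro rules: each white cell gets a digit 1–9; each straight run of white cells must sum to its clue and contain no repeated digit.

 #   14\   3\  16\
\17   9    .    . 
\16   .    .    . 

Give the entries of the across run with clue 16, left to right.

5 2 9

3 in 2 cells must be {1,2}; 16 in 2 cells must be {7,9}.
Given what's placed, R1C3 must be 7 to fit the 17 across and 16 down.
R2C1 = 14 − 9 = 5 completes the 14 down.
R2C2 = 2: the only remaining digit allowed by both the 16 across and the 3 down.
R2C3 = 16 − 7 = 9 completes the 16 across.
R1C2 = 17 − 16 = 1 completes the 17 across.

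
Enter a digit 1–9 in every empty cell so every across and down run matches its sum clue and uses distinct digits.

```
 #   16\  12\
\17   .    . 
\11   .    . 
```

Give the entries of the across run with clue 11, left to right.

17 in 2 cells must be {8,9}; 16 in 2 cells must be {7,9}.
The 17 across and the 16 down share only 9, so R1C1 = 9.
R1C2 = 17 − 9 = 8 completes the 17 across.
R2C1 = 16 − 9 = 7 completes the 16 down.
R2C2 = 11 − 7 = 4 completes the 11 across.

7 4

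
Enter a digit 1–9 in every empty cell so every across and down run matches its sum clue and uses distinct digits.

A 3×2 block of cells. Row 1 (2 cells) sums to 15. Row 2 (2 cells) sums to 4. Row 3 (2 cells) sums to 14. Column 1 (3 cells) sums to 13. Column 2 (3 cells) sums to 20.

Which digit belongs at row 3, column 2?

9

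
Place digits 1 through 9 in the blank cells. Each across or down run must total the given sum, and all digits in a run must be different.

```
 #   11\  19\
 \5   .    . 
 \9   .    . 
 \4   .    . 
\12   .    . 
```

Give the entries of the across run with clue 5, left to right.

4 in 2 cells must be {1,3}; 11 in 4 cells must be {1,2,3,5}.
Nothing is forced directly, so branch on R4C1, whose candidates are 3 or 5. If R4C1 = 3: that forces R3C1 = 1, R3C2 = 3, R4C2 = 9, R1C1 = 2, after which R1C2 would have to be in {3} for the 5 across but in {1,2,5,6} for the 19 down — contradiction. So R4C1 = 5.
R4C2 = 12 − 5 = 7 completes the 12 across.
Nothing is forced directly, so branch on R2C1, whose candidates are 1 or 2 or 3. If R2C1 = 2: then R2C2 would have to be in {7} for the 9 across but in {1,2,3,4,5,6,8,9} for the 19 down — contradiction. If R2C1 = 3: that forces R2C2 = 6, R3C1 = 1, after which R3C2 would have to be in {3} for the 4 across but in {1,2,4,5} for the 19 down — contradiction. So R2C1 = 1.
R2C2 = 9 − 1 = 8 completes the 9 across.
R3C1 = 3: the only remaining digit allowed by both the 4 across and the 11 down.
R3C2 = 4 − 3 = 1 completes the 4 across.
R1C1 = 11 − 9 = 2 completes the 11 down.
R1C2 = 5 − 2 = 3 completes the 5 across.

2 3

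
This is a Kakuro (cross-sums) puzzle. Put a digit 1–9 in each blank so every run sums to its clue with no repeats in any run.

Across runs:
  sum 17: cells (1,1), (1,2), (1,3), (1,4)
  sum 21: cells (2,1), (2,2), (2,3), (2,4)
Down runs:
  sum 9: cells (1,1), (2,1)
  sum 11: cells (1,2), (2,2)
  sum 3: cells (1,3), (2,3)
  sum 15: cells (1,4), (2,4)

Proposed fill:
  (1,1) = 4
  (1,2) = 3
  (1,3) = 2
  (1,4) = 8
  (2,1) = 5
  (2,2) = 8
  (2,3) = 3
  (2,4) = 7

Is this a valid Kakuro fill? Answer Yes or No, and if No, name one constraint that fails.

No — the down run (1,3)–(2,3) sums to 5, not 3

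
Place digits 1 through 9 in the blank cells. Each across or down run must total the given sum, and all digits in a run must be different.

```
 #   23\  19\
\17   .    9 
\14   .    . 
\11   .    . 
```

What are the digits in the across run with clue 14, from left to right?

17 in 2 cells must be {8,9}; 23 in 3 cells must be {6,8,9}.
R1C1 = 17 − 9 = 8 completes the 17 across.
Nothing is forced directly, so branch on R2C1, whose candidates are 6 or 9. If R2C1 = 9: then R2C2 would have to be in {5} for the 14 across but in {2,3,4,6,7,8} for the 19 down — contradiction. So R2C1 = 6.
R2C2 = 14 − 6 = 8 completes the 14 across.
R3C1 = 23 − 14 = 9 completes the 23 down.
R3C2 = 11 − 9 = 2 completes the 11 across.

6, 8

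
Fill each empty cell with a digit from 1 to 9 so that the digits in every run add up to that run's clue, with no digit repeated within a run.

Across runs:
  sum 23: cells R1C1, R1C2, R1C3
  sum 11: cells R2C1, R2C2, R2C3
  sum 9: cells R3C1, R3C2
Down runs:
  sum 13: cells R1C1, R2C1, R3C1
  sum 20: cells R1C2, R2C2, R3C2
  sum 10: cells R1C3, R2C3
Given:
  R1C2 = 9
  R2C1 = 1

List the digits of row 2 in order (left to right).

23 in 3 cells must be {6,8,9}.
R1C1 = 8: the only remaining digit allowed by both the 23 across and the 13 down.
R1C3 = 23 − 17 = 6 completes the 23 across.
R2C3 = 10 − 6 = 4 completes the 10 down.
R3C1 = 13 − 9 = 4 completes the 13 down.
R3C2 = 9 − 4 = 5 completes the 9 across.
R2C2 = 11 − 5 = 6 completes the 11 across.

1 6 4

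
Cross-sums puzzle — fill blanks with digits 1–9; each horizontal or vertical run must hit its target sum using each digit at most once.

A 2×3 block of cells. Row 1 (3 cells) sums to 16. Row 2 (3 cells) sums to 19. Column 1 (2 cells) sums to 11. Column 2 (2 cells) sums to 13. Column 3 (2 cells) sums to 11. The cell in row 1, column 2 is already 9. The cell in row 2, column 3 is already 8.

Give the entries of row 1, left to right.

4 9 3

(1,3) = 11 − 8 = 3 completes the 11 down.
(2,2) = 13 − 9 = 4 completes the 13 down.
(1,1) = 16 − 12 = 4 completes the 16 across.
(2,1) = 19 − 12 = 7 completes the 19 across.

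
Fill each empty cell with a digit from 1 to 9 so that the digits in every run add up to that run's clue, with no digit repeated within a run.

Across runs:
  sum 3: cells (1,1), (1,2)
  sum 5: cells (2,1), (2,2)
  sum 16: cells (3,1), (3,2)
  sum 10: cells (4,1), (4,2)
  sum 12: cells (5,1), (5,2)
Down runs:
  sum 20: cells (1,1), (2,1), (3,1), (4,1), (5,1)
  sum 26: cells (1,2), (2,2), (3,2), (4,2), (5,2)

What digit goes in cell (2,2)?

3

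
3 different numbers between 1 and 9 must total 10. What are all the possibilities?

{1,2,7}; {1,3,6}; {1,4,5}; {2,3,5}

3 distinct digits from 1–9 sum between 6 and 24.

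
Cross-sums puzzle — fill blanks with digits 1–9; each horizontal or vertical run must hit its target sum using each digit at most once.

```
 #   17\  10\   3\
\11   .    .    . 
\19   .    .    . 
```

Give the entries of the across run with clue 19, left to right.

9 8 2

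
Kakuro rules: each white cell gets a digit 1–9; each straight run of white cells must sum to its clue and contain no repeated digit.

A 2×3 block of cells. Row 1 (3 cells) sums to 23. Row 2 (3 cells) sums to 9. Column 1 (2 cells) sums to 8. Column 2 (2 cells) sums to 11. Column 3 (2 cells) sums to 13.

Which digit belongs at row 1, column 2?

8

23 in 3 cells must be {6,8,9}.
The 23 across and the 8 down share only 6, so (1,1) = 6.
(2,1) = 8 − 6 = 2 completes the 8 down.
Nothing is forced directly, so branch on (2,3), whose candidates are 4 or 6. If (2,3) = 6: then (1,3) would have to be in {8,9} for the 23 across but in {7} for the 13 down — contradiction. So (2,3) = 4.
(1,3) = 13 − 4 = 9 completes the 13 down.
(2,2) = 9 − 6 = 3 completes the 9 across.
(1,2) = 23 − 15 = 8 completes the 23 across.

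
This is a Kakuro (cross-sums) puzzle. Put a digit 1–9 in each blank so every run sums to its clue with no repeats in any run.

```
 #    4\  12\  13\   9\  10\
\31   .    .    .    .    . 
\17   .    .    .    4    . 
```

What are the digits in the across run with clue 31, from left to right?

3 9 6 5 8

4 in 2 cells must be {1,3}.
R1C4 = 9 − 4 = 5 completes the 9 down.
Given what's placed, R2C3 must be 7 to fit the 17 across and 13 down.
Given what's placed, R1C1 must be 3 to fit the 31 across and 4 down.
R1C3 = 13 − 7 = 6 completes the 13 down.
R2C1 = 4 − 3 = 1 completes the 4 down.
Given what's placed, R2C2 must be 3 to fit the 17 across and 12 down.
R2C5 = 17 − 15 = 2 completes the 17 across.
R1C2 = 12 − 3 = 9 completes the 12 down.
R1C5 = 31 − 23 = 8 completes the 31 across.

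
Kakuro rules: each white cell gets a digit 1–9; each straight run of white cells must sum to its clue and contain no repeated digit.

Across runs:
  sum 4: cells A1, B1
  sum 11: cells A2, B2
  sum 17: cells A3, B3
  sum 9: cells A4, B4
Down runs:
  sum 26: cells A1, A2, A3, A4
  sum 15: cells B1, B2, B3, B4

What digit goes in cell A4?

4 in 2 cells must be {1,3}; 17 in 2 cells must be {8,9}.
Only 3 fits A1 under both its across sum 4 and down sum 26.
B1 = 4 − 3 = 1 completes the 4 across.
Nothing is forced directly, so branch on A4, whose candidates are 6 or 8. If A4 = 8: that forces A3 = 9, B3 = 8, after which B4 would have to be in {1} for the 9 across but in {2,4} for the 15 down — contradiction. So A4 = 6.

6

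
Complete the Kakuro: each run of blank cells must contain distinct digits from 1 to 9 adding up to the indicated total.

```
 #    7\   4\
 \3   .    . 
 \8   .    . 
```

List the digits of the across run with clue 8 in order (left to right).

5 3

3 in 2 cells must be {1,2}; 4 in 2 cells must be {1,3}.
The 3 across and the 4 down share only 1, so R1C2 = 1.
R2C2 = 4 − 1 = 3 completes the 4 down.
R1C1 = 3 − 1 = 2 completes the 3 across.
R2C1 = 8 − 3 = 5 completes the 8 across.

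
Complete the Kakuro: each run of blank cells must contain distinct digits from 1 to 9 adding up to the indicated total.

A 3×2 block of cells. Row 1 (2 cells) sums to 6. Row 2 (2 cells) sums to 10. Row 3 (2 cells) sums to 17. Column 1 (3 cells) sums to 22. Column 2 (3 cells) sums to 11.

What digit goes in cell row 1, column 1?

5

17 in 2 cells must be {8,9}.
The 6 across and the 22 down share only 5, so (1,1) = 5.
(1,2) = 6 − 5 = 1 completes the 6 across.
Given what's placed, (3,2) must be 8 to fit the 17 across and 11 down.
(2,2) = 11 − 9 = 2 completes the 11 down.
(3,1) = 17 − 8 = 9 completes the 17 across.
(2,1) = 10 − 2 = 8 completes the 10 across.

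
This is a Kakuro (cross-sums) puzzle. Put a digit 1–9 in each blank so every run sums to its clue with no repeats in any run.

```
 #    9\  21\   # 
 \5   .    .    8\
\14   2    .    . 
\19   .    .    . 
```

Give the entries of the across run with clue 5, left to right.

1 4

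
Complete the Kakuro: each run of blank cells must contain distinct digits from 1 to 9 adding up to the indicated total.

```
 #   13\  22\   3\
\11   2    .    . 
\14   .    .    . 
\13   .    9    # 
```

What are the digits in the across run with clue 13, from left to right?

3 in 2 cells must be {1,2}.
Given what's placed, R1C3 must be 1 to fit the 11 across and 3 down.
R2C3 = 3 − 1 = 2 completes the 3 down.
R3C1 = 13 − 9 = 4 completes the 13 across.
R1C2 = 11 − 3 = 8 completes the 11 across.
R2C1 = 13 − 6 = 7 completes the 13 down.
R2C2 = 14 − 9 = 5 completes the 14 across.

4 9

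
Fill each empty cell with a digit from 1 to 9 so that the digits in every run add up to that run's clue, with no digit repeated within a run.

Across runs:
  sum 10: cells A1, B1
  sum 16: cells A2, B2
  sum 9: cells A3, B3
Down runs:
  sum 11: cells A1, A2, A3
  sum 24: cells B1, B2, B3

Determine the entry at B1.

7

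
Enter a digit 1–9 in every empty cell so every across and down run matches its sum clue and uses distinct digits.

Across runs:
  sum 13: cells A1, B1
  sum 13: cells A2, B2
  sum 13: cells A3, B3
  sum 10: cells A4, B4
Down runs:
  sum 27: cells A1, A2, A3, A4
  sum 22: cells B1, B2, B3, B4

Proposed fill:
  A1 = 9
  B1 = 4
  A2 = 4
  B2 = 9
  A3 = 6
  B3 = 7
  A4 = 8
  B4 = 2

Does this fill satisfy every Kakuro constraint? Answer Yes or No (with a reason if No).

Across: 9+4=13; 4+9=13; 6+7=13; 8+2=10. Down: 9+4+6+8=27; 4+9+7+2=22. No digit repeats within any run.

Yes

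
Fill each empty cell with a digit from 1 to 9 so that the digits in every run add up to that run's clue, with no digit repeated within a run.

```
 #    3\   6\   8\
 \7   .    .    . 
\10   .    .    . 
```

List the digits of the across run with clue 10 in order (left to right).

7 in 3 cells must be {1,2,4}; 3 in 2 cells must be {1,2}.
Nothing is forced directly, so branch on R1C1, whose candidates are 1 or 2. If R1C1 = 1: that forces R1C3 = 2, R2C1 = 2, after which R2C3 would have to be in {1,3,5,7} for the 10 across but in {6} for the 8 down — contradiction. So R1C1 = 2.
Given what's placed, R1C3 must be 1 to fit the 7 across and 8 down.
R2C1 = 3 − 2 = 1 completes the 3 down.
R2C3 = 8 − 1 = 7 completes the 8 down.
R1C2 = 7 − 3 = 4 completes the 7 across.
R2C2 = 10 − 8 = 2 completes the 10 across.

1, 2, 7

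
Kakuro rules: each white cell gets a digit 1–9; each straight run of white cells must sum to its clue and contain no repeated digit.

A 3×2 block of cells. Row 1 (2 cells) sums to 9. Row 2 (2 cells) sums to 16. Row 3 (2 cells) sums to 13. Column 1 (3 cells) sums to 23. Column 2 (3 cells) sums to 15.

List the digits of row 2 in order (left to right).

9 7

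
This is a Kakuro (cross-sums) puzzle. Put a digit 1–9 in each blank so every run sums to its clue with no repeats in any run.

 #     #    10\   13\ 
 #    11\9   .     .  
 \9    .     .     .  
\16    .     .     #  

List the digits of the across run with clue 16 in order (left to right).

16 in 2 cells must be {7,9}.
The 16 across and the 10 down share only 7, so R3C2 = 7.
R3C1 = 16 − 7 = 9 completes the 16 across.
R2C1 = 11 − 9 = 2 completes the 11 down.
R2C2 = 1: the only remaining digit allowed by both the 9 across and the 10 down.
R2C3 = 9 − 3 = 6 completes the 9 across.
R1C2 = 10 − 8 = 2 completes the 10 down.
R1C3 = 9 − 2 = 7 completes the 9 across.

9, 7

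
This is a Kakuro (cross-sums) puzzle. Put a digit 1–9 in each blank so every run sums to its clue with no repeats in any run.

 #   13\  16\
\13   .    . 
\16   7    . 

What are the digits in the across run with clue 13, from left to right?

6 7

16 in 2 cells must be {7,9}.
R1C1 = 13 − 7 = 6 completes the 13 down.
R1C2 = 13 − 6 = 7 completes the 13 across.
R2C2 = 16 − 7 = 9 completes the 16 across.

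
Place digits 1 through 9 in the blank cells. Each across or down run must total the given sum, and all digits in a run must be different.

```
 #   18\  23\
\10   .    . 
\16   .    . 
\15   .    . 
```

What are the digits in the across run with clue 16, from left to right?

7, 9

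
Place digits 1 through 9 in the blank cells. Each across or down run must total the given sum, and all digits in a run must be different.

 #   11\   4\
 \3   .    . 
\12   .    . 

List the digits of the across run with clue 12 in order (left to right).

9, 3

3 in 2 cells must be {1,2}; 4 in 2 cells must be {1,3}.
The 3 across and the 11 down share only 2, so R1C1 = 2.
R1C2 = 3 − 2 = 1 completes the 3 across.
R2C1 = 11 − 2 = 9 completes the 11 down.
R2C2 = 12 − 9 = 3 completes the 12 across.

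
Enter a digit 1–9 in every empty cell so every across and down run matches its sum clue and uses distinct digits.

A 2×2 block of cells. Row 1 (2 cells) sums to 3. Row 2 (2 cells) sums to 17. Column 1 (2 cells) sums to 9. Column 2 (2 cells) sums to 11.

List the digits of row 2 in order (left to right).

3 in 2 cells must be {1,2}; 17 in 2 cells must be {8,9}.
The 3 across and the 11 down share only 2, so (1,2) = 2.
The 17 across and the 9 down share only 8, so (2,1) = 8.
(2,2) = 17 − 8 = 9 completes the 17 across.
(1,1) = 3 − 2 = 1 completes the 3 across.

8 9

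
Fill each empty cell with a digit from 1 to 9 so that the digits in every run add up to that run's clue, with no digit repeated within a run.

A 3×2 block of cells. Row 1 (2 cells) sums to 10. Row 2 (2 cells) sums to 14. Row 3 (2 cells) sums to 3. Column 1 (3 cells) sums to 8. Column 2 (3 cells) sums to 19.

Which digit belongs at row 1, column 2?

3 in 2 cells must be {1,2}.
The 14 across and the 8 down share only 5, so (2,1) = 5.
(2,2) = 14 − 5 = 9 completes the 14 across.
Given what's placed, (3,2) must be 2 to fit the 3 across and 19 down.
(1,2) = 19 − 11 = 8 completes the 19 down.
(3,1) = 3 − 2 = 1 completes the 3 across.
(1,1) = 10 − 8 = 2 completes the 10 across.

8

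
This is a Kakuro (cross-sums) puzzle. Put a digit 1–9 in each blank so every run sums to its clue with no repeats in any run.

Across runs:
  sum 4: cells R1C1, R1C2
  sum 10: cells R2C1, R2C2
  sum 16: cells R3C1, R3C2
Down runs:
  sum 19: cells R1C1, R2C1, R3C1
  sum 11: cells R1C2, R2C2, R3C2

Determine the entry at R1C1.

4 in 2 cells must be {1,3}; 16 in 2 cells must be {7,9}.
The 4 across and the 19 down share only 3, so R1C1 = 3.
R1C2 = 4 − 3 = 1 completes the 4 across.
Given what's placed, R3C2 must be 7 to fit the 16 across and 11 down.
R2C2 = 11 − 8 = 3 completes the 11 down.
R3C1 = 16 − 7 = 9 completes the 16 across.
R2C1 = 10 − 3 = 7 completes the 10 across.

3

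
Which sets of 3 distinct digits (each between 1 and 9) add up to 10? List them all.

{1,2,7}; {1,3,6}; {1,4,5}; {2,3,5}

3 distinct digits from 1–9 sum between 6 and 24.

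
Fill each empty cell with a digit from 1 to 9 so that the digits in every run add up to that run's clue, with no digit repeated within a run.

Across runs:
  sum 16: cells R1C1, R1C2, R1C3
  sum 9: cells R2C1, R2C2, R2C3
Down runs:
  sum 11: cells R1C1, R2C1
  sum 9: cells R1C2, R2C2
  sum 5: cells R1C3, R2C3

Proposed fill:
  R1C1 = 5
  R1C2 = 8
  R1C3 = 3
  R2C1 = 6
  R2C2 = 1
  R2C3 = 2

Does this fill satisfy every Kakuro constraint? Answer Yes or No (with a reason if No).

Across: 5+8+3=16; 6+1+2=9. Down: 5+6=11; 8+1=9; 3+2=5. No digit repeats within any run.

Yes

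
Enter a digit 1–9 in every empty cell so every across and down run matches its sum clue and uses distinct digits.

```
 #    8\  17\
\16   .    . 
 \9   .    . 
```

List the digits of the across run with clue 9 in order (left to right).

1 8

16 in 2 cells must be {7,9}; 17 in 2 cells must be {8,9}.
The 16 across and the 8 down share only 7, so R1C1 = 7.
R1C2 = 16 − 7 = 9 completes the 16 across.
R2C1 = 8 − 7 = 1 completes the 8 down.
R2C2 = 9 − 1 = 8 completes the 9 across.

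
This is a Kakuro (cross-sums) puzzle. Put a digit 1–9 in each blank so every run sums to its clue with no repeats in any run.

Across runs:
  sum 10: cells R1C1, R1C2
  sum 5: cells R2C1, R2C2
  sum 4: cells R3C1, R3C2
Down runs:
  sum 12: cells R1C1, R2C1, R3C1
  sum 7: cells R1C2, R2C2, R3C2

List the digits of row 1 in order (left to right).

4 in 2 cells must be {1,3}; 7 in 3 cells must be {1,2,4}.
The 4 across and the 7 down share only 1, so R3C2 = 1.
R3C1 = 4 − 1 = 3 completes the 4 across.
Nothing is forced directly, so branch on R1C2, whose candidates are 2 or 4. If R1C2 = 4: then R1C1 would have to be in {6} for the 10 across but in {1,2,4,5,7,8} for the 12 down — contradiction. So R1C2 = 2.
R1C1 = 10 − 2 = 8 completes the 10 across.
R2C1 = 12 − 11 = 1 completes the 12 down.
R2C2 = 5 − 1 = 4 completes the 5 across.

8, 2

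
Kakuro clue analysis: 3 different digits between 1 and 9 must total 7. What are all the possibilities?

3 distinct digits from 1–9 sum between 6 and 24.
Only one set works: {1,2,4}.

{1,2,4}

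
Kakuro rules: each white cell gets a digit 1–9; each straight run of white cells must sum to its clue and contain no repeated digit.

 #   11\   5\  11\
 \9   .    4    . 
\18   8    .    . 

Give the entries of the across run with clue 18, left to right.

R1C1 = 11 − 8 = 3 completes the 11 down.
R1C3 = 9 − 7 = 2 completes the 9 across.
R2C2 = 5 − 4 = 1 completes the 5 down.
R2C3 = 18 − 9 = 9 completes the 18 across.

8 1 9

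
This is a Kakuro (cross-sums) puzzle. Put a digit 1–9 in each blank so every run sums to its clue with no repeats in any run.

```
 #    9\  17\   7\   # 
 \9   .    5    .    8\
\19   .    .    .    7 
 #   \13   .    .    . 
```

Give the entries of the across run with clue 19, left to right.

6, 4, 2, 7

7 in 3 cells must be {1,2,4}.
Given what's placed, R1C3 must be 1 to fit the 9 across and 7 down.
R3C4 = 8 − 7 = 1 completes the 8 down.
R1C1 = 9 − 6 = 3 completes the 9 across.
R2C1 = 9 − 3 = 6 completes the 9 down.
Given what's placed, R2C2 must be 4 to fit the 19 across and 17 down.
R2C3 = 19 − 17 = 2 completes the 19 across.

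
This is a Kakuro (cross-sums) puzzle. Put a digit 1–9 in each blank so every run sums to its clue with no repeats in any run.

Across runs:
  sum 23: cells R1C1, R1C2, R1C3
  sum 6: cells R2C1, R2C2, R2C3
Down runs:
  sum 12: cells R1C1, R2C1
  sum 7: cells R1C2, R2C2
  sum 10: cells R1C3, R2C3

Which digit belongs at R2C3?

23 in 3 cells must be {6,8,9}; 6 in 3 cells must be {1,2,3}.
The 23 across and the 7 down share only 6, so R1C2 = 6.
The 6 across and the 12 down share only 3, so R2C1 = 3.
R2C2 = 7 − 6 = 1 completes the 7 down.
R2C3 = 6 − 4 = 2 completes the 6 across.
R1C1 = 12 − 3 = 9 completes the 12 down.
R1C3 = 23 − 15 = 8 completes the 23 across.

2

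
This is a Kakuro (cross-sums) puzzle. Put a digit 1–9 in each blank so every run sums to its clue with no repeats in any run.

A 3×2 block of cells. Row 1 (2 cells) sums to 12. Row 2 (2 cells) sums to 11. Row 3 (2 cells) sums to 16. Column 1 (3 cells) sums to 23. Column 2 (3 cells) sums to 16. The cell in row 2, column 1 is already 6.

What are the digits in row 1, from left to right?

16 in 2 cells must be {7,9}; 23 in 3 cells must be {6,8,9}.
(2,2) = 11 − 6 = 5 completes the 11 across.
Given what's placed, (3,1) must be 9 to fit the 16 across and 23 down.
(3,2) = 16 − 9 = 7 completes the 16 across.
(1,1) = 23 − 15 = 8 completes the 23 down.
(1,2) = 12 − 8 = 4 completes the 12 across.

8 4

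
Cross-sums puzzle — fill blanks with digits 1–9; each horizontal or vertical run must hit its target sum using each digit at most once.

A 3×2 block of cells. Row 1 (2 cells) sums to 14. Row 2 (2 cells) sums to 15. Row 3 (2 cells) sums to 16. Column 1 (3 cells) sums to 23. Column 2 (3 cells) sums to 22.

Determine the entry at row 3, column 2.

7

16 in 2 cells must be {7,9}; 23 in 3 cells must be {6,8,9}.
The 16 across and the 23 down share only 9, so (3,1) = 9.
(3,2) = 16 − 9 = 7 completes the 16 across.
Nothing is forced directly, so branch on (1,1), whose candidates are 6 or 8. If (1,1) = 6: then (1,2) would have to be in {8} for the 14 across but in {6,9} for the 22 down — contradiction. So (1,1) = 8.
(1,2) = 14 − 8 = 6 completes the 14 across.
(2,1) = 23 − 17 = 6 completes the 23 down.
(2,2) = 15 − 6 = 9 completes the 15 across.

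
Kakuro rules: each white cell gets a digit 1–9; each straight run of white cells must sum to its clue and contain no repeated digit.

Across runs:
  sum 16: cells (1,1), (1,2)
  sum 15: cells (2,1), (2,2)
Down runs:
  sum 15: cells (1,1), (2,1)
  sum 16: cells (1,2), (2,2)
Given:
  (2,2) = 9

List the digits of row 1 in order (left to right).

16 in 2 cells must be {7,9}.
(1,2) = 16 − 9 = 7 completes the 16 down.
(2,1) = 15 − 9 = 6 completes the 15 across.
(1,1) = 16 − 7 = 9 completes the 16 across.

9 7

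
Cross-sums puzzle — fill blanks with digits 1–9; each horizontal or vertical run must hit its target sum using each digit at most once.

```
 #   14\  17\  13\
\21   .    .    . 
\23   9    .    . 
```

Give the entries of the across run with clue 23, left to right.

9 8 6

23 in 3 cells must be {6,8,9}; 17 in 2 cells must be {8,9}.
R1C1 = 14 − 9 = 5 completes the 14 down.
Given what's placed, R1C2 must be 9 to fit the 21 across and 17 down.
R1C3 = 21 − 14 = 7 completes the 21 across.
R2C2 = 17 − 9 = 8 completes the 17 down.
R2C3 = 23 − 17 = 6 completes the 23 across.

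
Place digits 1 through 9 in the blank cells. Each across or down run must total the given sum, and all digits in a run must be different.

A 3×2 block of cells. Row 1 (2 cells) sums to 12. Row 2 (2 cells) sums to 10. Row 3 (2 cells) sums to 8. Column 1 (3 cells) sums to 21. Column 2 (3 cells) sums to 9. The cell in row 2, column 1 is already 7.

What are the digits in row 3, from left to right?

6 2

(2,2) = 10 − 7 = 3 completes the 10 across.
Nothing is forced directly, so branch on (1,2), whose candidates are 4 or 5. If (1,2) = 5: then (1,1) would have to be in {7} for the 12 across but in {5,6,8,9} for the 21 down — contradiction. So (1,2) = 4.
(1,1) = 12 − 4 = 8 completes the 12 across.
(3,1) = 21 − 15 = 6 completes the 21 down.
(3,2) = 8 − 6 = 2 completes the 8 across.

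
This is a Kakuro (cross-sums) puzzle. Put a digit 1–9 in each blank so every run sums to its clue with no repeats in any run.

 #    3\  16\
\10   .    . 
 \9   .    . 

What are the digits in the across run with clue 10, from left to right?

3 in 2 cells must be {1,2}; 16 in 2 cells must be {7,9}.
The 9 across and the 16 down share only 7, so R2C2 = 7.
R1C2 = 16 − 7 = 9 completes the 16 down.
R2C1 = 9 − 7 = 2 completes the 9 across.
R1C1 = 10 − 9 = 1 completes the 10 across.

1, 9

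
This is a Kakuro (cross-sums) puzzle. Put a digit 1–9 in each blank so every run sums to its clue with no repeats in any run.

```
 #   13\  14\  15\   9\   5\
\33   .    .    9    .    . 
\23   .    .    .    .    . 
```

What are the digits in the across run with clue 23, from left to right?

R2C3 = 15 − 9 = 6 completes the 15 down.
Nothing is forced directly, so branch on R1C2, whose candidates are 5 or 6 or 8. If R1C2 = 6: that forces R1C5 = 3, R2C2 = 8, R2C5 = 2, R2C1 = 4, R2C4 = 3, after which R1C1 would have to be in {7,8} for the 33 across but in {9} for the 13 down — contradiction. If R1C2 = 8: then R2C2 would have to be in {1,2,3,4,5,7,8,9} for the 23 across but in {6} for the 14 down — contradiction. So R1C2 = 5.
R1C5 = 4: the only remaining digit allowed by both the 33 across and the 5 down.
R2C2 = 14 − 5 = 9 completes the 14 down.
R2C5 = 5 − 4 = 1 completes the 5 down.
Nothing is forced directly, so branch on R2C1, whose candidates are 4 or 5. If R2C1 = 4: then R1C1 would have to be in {7,8} for the 33 across but in {9} for the 13 down — contradiction. So R2C1 = 5.
R1C1 = 13 − 5 = 8 completes the 13 down.
R1C4 = 33 − 26 = 7 completes the 33 across.
R2C4 = 23 − 21 = 2 completes the 23 across.

5, 9, 6, 2, 1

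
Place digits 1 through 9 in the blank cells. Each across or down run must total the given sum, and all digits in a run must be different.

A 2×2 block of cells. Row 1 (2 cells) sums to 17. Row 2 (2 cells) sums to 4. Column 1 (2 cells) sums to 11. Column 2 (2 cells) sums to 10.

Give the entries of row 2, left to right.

3 1

17 in 2 cells must be {8,9}; 4 in 2 cells must be {1,3}.
The 4 across and the 11 down share only 3, so (2,1) = 3.
(2,2) = 4 − 3 = 1 completes the 4 across.
(1,1) = 11 − 3 = 8 completes the 11 down.
(1,2) = 17 − 8 = 9 completes the 17 across.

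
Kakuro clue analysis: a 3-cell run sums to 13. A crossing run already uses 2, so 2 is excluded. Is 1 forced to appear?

No

Counterexample: {3,4,6} sums to 13 under that restriction without using 1.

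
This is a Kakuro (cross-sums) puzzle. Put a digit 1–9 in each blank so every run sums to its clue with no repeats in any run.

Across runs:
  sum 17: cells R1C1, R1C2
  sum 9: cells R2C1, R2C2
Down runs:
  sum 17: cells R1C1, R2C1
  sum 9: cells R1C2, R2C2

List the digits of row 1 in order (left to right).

9 8

17 in 2 cells must be {8,9}.
The 17 across and the 9 down share only 8, so R1C2 = 8.
The 9 across and the 17 down share only 8, so R2C1 = 8.
R2C2 = 9 − 8 = 1 completes the 9 across.
R1C1 = 17 − 8 = 9 completes the 17 across.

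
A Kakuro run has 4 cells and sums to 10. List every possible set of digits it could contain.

{1,2,3,4}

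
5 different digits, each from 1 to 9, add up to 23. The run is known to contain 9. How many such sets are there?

5 distinct digits from 1–9 sum between 15 and 35.
Keeping only sets containing 9.
Enumerating: {1,2,3,8,9}, {1,2,4,7,9}, {1,2,5,6,9}, {1,3,4,6,9}, {2,3,4,5,9}.

5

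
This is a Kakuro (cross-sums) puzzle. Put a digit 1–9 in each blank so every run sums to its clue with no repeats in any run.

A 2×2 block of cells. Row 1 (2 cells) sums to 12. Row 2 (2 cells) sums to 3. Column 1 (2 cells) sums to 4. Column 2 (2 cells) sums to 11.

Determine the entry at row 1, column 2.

3 in 2 cells must be {1,2}; 4 in 2 cells must be {1,3}.
The 12 across and the 4 down share only 3, so (1,1) = 3.
(1,2) = 12 − 3 = 9 completes the 12 across.
(2,1) = 4 − 3 = 1 completes the 4 down.
(2,2) = 3 − 1 = 2 completes the 3 across.

9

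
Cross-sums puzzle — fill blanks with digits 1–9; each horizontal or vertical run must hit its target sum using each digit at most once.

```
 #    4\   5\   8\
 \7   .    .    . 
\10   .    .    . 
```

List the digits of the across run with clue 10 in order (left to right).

3, 1, 6

7 in 3 cells must be {1,2,4}; 4 in 2 cells must be {1,3}.
The 7 across and the 4 down share only 1, so R1C1 = 1.
Given what's placed, R1C3 must be 2 to fit the 7 across and 8 down.
R2C1 = 4 − 1 = 3 completes the 4 down.
R2C3 = 8 − 2 = 6 completes the 8 down.
R1C2 = 7 − 3 = 4 completes the 7 across.
R2C2 = 10 − 9 = 1 completes the 10 across.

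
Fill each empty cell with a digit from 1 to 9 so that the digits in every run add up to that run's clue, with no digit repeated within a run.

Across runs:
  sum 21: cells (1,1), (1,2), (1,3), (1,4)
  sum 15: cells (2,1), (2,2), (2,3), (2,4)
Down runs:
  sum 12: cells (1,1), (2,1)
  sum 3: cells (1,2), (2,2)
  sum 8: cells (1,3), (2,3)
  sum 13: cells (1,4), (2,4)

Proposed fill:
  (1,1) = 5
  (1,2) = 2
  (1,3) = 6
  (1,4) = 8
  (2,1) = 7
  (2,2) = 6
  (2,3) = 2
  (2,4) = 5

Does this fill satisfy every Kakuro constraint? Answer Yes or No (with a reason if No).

No — the down run (1,2)–(2,2) sums to 8, not 3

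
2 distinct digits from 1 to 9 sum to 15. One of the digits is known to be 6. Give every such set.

{6,9}

2 distinct digits from 1–9 sum between 3 and 17.
Keeping only sets containing 6.
Only one set works: {6,9}.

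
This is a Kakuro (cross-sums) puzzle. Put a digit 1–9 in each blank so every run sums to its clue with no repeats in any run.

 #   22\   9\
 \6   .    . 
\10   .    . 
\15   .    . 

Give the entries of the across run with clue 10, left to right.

The 6 across and the 22 down share only 5, so R1C1 = 5.
R1C2 = 6 − 5 = 1 completes the 6 across.
Given what's placed, R3C2 must be 6 to fit the 15 across and 9 down.
R2C2 = 9 − 7 = 2 completes the 9 down.
R3C1 = 15 − 6 = 9 completes the 15 across.
R2C1 = 10 − 2 = 8 completes the 10 across.

8 2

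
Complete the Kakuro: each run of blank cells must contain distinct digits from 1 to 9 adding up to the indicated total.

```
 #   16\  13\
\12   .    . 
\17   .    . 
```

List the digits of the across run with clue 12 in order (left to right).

17 in 2 cells must be {8,9}; 16 in 2 cells must be {7,9}.
The 17 across and the 16 down share only 9, so R2C1 = 9.
R2C2 = 17 − 9 = 8 completes the 17 across.
R1C1 = 16 − 9 = 7 completes the 16 down.
R1C2 = 12 − 7 = 5 completes the 12 across.

7 5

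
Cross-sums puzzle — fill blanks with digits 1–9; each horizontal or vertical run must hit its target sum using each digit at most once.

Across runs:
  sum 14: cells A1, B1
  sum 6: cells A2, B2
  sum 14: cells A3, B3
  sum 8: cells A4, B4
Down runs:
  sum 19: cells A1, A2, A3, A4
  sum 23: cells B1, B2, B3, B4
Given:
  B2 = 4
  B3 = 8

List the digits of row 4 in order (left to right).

A2 = 6 − 4 = 2 completes the 6 across.
A3 = 14 − 8 = 6 completes the 14 across.
A1 = 8: the only remaining digit allowed by both the 14 across and the 19 down.
B1 = 14 − 8 = 6 completes the 14 across.
A4 = 19 − 16 = 3 completes the 19 down.
B4 = 8 − 3 = 5 completes the 8 across.

3, 5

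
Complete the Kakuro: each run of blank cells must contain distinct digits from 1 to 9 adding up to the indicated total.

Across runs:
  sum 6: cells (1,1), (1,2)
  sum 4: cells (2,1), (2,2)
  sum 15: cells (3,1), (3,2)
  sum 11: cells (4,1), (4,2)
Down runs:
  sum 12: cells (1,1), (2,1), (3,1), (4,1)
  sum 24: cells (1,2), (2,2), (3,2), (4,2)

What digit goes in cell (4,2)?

8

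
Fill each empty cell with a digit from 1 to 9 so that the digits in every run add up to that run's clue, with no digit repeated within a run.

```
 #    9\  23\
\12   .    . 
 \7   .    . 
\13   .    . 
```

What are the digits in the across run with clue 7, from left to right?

23 in 3 cells must be {6,8,9}.
The 7 across and the 23 down share only 6, so R2C2 = 6.
R2C1 = 7 − 6 = 1 completes the 7 across.
Nothing is forced directly, so branch on R1C1, whose candidates are 3 or 5. If R1C1 = 5: then R1C2 would have to be in {7} for the 12 across but in {8,9} for the 23 down — contradiction. So R1C1 = 3.
R1C2 = 12 − 3 = 9 completes the 12 across.
R3C1 = 9 − 4 = 5 completes the 9 down.
R3C2 = 13 − 5 = 8 completes the 13 across.

1, 6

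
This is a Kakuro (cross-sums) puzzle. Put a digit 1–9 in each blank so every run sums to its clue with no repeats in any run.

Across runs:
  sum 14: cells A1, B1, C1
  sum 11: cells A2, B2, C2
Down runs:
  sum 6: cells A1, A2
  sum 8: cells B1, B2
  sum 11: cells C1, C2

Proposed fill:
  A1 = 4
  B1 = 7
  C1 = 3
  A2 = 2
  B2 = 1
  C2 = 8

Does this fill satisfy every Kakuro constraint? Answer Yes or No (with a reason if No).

Across: 4+7+3=14; 2+1+8=11. Down: 4+2=6; 7+1=8; 3+8=11. No digit repeats within any run.

Yes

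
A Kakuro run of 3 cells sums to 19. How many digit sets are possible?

3 distinct digits from 1–9 sum between 6 and 24.
Enumerating: {2,8,9}, {3,7,9}, {4,6,9}, {4,7,8}, {5,6,8}.

5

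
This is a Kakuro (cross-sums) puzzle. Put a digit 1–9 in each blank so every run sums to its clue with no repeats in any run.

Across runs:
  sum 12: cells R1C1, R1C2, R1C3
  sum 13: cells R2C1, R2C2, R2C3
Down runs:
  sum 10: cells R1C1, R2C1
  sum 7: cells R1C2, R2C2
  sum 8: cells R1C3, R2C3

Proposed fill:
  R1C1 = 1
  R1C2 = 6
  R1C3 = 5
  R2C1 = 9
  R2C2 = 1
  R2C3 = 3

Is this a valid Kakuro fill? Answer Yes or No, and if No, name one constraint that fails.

Across: 1+6+5=12; 9+1+3=13. Down: 1+9=10; 6+1=7; 5+3=8. No digit repeats within any run.

Yes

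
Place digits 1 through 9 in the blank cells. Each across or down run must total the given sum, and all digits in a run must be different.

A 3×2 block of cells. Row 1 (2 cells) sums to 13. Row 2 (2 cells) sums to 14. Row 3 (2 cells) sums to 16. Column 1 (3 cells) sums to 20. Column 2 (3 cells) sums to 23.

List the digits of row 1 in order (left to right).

5, 8

16 in 2 cells must be {7,9}; 23 in 3 cells must be {6,8,9}.
The 16 across and the 23 down share only 9, so (3,2) = 9.
(3,1) = 16 − 9 = 7 completes the 16 across.
Nothing is forced directly, so branch on (1,2), whose candidates are 6 or 8. If (1,2) = 6: then (1,1) would have to be in {7} for the 13 across but in {4,5,8,9} for the 20 down — contradiction. So (1,2) = 8.
(1,1) = 13 − 8 = 5 completes the 13 across.
(2,1) = 20 − 12 = 8 completes the 20 down.
(2,2) = 14 − 8 = 6 completes the 14 across.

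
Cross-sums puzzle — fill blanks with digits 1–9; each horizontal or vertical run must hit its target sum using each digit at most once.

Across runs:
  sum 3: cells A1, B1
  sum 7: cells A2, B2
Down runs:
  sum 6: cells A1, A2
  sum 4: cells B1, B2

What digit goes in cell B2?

3

3 in 2 cells must be {1,2}; 4 in 2 cells must be {1,3}.
The 3 across and the 4 down share only 1, so B1 = 1.
B2 = 4 − 1 = 3 completes the 4 down.
A1 = 3 − 1 = 2 completes the 3 across.
A2 = 7 − 3 = 4 completes the 7 across.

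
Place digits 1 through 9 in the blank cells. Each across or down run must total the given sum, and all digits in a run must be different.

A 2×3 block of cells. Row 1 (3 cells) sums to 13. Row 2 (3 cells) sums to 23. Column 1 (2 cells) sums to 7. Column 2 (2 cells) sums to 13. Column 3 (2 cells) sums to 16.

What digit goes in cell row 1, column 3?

7

23 in 3 cells must be {6,8,9}; 16 in 2 cells must be {7,9}.
The 23 across and the 7 down share only 6, so (2,1) = 6.
Given what's placed, (2,3) must be 9 to fit the 23 across and 16 down.
(1,1) = 7 − 6 = 1 completes the 7 down.
(1,3) = 16 − 9 = 7 completes the 16 down.
(2,2) = 23 − 15 = 8 completes the 23 across.
(1,2) = 13 − 8 = 5 completes the 13 across.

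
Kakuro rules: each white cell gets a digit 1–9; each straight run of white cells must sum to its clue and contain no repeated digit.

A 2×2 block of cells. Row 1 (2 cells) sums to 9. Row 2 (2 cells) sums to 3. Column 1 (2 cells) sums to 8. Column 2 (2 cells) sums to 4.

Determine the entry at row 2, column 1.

3 in 2 cells must be {1,2}; 4 in 2 cells must be {1,3}.
The 3 across and the 4 down share only 1, so (2,2) = 1.
(1,2) = 4 − 1 = 3 completes the 4 down.
(2,1) = 3 − 1 = 2 completes the 3 across.
(1,1) = 9 − 3 = 6 completes the 9 across.

2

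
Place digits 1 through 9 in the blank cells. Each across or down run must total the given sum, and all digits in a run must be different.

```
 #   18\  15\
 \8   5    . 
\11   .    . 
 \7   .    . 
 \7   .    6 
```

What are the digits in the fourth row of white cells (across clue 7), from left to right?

R1C2 = 8 − 5 = 3 completes the 8 across.
R4C1 = 7 − 6 = 1 completes the 7 across.
No cell is forced outright now. R3C1 can only be 3 or 4 (the digits allowed by both its 7 across and its 18 down). If R3C1 = 4: that forces R2C1 = 8, after which R2C2 would have to be in {3} for the 11 across but in {1,2,4,5} for the 15 down — contradiction. So R3C1 = 3.
R2C1 = 18 − 9 = 9 completes the 18 down.
R2C2 = 11 − 9 = 2 completes the 11 across.
R3C2 = 7 − 3 = 4 completes the 7 across.

1 6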